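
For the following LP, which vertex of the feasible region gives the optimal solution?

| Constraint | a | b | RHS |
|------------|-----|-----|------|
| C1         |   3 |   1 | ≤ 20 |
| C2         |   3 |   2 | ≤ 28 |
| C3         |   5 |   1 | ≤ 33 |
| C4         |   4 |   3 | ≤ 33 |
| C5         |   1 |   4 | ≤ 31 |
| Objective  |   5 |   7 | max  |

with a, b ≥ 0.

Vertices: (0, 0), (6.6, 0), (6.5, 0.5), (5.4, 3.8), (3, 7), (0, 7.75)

Evaluate the objective at each vertex of the feasible region:
  z(0, 0) = 0
  z(6.6, 0) = 33
  z(6.5, 0.5) = 36
  z(5.4, 3.8) = 53.6
  z(3, 7) = 64  ←
  z(0, 7.75) = 54.25
The maximum is at a = 3, b = 7.

(3, 7)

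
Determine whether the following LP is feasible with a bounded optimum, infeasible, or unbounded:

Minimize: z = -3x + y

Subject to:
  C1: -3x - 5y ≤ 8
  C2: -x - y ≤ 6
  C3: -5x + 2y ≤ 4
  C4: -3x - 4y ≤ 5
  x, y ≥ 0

Unbounded (objective can decrease without bound)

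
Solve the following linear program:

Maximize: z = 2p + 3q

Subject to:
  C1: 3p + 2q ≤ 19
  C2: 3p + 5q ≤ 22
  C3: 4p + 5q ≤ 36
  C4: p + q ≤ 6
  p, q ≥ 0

Evaluate the objective at each vertex of the feasible region:
  z(0, 0) = 0
  z(6, 0) = 12
  z(4, 2) = 14  ←
  z(0, 4.4) = 13.2
The maximum is at p = 4, q = 2.

p = 4, q = 2, z = 14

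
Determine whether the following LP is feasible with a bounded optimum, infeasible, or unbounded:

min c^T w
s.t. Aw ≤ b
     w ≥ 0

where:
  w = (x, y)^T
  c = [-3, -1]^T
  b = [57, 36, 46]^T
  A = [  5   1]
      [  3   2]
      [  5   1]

Feasible with a bounded optimal solution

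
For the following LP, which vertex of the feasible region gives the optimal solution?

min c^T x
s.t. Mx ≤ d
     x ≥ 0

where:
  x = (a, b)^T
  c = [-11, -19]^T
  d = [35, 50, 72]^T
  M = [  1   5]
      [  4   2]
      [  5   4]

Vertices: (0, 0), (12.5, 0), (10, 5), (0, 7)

Evaluate the objective at each vertex of the feasible region:
  z(0, 0) = 0
  z(12.5, 0) = -137.5
  z(10, 5) = -205  ←
  z(0, 7) = -133
The minimum is at a = 10, b = 5.

(10, 5)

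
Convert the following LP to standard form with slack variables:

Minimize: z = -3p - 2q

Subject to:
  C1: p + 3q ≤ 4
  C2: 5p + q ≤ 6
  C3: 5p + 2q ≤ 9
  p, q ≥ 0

min z = -3p - 2q

s.t.
  p + 3q + s1 = 4
  5p + q + s2 = 6
  5p + 2q + s3 = 9
  p, q, s1, s2, s3 ≥ 0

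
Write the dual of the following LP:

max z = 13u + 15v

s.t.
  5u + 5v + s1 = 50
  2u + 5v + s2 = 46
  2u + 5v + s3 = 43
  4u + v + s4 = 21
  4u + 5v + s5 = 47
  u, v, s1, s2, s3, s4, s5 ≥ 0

Primal max cᵀx s.t. Ax ≤ b, x ≥ 0  →  Dual min bᵀy s.t. Aᵀy ≥ c, y ≥ 0.

Minimize: z = 50y1 + 46y2 + 43y3 + 21y4 + 47y5

Subject to:
  5y1 + 2y2 + 2y3 + 4y4 + 4y5 ≥ 13
  5y1 + 5y2 + 5y3 + y4 + 5y5 ≥ 15
  y1, y2, y3, y4, y5 ≥ 0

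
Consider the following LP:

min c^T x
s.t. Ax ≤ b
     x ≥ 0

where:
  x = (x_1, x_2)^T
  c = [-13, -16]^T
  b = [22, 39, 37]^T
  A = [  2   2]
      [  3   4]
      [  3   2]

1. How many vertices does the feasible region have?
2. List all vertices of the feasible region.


1. 4
2. (0, 0), (11, 0), (5, 6), (0, 9.75)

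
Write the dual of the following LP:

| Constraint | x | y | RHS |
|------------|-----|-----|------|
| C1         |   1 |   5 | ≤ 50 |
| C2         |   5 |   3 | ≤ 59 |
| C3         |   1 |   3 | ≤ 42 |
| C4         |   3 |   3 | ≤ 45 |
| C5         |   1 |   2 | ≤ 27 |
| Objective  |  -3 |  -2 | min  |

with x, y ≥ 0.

Primal min cᵀx s.t. Ax ≤ b, x ≥ 0  →  Dual max −bᵀy s.t. Aᵀy ≥ −c, y ≥ 0.

Maximize: z = -50y1 - 59y2 - 42y3 - 45y4 - 27y5

Subject to:
  y1 + 5y2 + y3 + 3y4 + y5 ≥ 3
  5y1 + 3y2 + 3y3 + 3y4 + 2y5 ≥ 2
  y1, y2, y3, y4, y5 ≥ 0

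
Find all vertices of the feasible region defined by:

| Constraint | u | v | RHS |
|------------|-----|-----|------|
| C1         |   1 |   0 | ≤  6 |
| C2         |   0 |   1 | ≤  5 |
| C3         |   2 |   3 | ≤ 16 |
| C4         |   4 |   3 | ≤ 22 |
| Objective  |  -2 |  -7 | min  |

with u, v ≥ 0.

(0, 0), (5.5, 0), (3, 3.333), (0.5, 5), (0, 5)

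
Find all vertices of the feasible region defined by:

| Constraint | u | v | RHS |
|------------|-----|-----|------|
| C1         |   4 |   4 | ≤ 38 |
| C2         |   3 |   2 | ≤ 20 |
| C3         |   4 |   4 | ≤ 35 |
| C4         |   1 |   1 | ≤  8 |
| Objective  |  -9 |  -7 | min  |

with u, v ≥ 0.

(0, 0), (6.667, 0), (4, 4), (0, 8)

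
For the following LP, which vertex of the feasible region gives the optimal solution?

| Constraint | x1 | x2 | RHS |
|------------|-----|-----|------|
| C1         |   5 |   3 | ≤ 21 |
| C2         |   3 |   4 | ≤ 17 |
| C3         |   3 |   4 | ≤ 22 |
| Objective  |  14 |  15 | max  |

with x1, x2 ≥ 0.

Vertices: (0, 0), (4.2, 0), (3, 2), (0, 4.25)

Evaluate the objective at each vertex of the feasible region:
  z(0, 0) = 0
  z(4.2, 0) = 58.8
  z(3, 2) = 72  ←
  z(0, 4.25) = 63.75
The maximum is at x1 = 3, x2 = 2.

(3, 2)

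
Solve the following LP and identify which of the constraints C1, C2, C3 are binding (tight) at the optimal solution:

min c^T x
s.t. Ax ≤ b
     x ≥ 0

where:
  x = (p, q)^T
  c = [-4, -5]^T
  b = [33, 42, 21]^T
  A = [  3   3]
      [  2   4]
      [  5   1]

At p = 1, q = 10, compute slack b - a·x for each constraint:
  C1: 33 − 33 = 0  (binding)
  C2: 42 − 42 = 0  (binding)
  C3: 21 − 15 = 6  (slack)

Optimal: p = 1, q = 10
Binding: C1, C2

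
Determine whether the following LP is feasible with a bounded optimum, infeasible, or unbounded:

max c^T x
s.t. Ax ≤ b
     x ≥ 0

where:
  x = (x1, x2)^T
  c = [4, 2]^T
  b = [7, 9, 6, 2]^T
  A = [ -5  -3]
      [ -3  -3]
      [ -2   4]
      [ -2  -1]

Unbounded (objective can increase without bound)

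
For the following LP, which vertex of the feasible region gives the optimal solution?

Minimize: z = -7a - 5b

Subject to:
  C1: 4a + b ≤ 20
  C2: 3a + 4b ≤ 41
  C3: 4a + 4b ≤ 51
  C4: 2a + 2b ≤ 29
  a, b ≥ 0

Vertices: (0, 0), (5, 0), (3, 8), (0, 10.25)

Evaluate the objective at each vertex of the feasible region:
  z(0, 0) = 0
  z(5, 0) = -35
  z(3, 8) = -61  ←
  z(0, 10.25) = -51.25
The minimum is at a = 3, b = 8.

(3, 8)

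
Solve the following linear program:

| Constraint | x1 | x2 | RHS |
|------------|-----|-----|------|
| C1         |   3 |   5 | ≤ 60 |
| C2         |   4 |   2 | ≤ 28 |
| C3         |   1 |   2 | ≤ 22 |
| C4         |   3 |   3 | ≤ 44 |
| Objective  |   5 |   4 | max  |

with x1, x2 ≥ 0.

Evaluate the objective at each vertex of the feasible region:
  z(0, 0) = 0
  z(7, 0) = 35
  z(2, 10) = 50  ←
  z(0, 11) = 44
The maximum is at x1 = 2, x2 = 10.

x1 = 2, x2 = 10, z = 50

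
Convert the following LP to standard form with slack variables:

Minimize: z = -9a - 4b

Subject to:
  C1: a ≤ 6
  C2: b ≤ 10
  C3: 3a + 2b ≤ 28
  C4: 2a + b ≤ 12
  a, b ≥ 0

min z = -9a - 4b

s.t.
  a + s1 = 6
  b + s2 = 10
  3a + 2b + s3 = 28
  2a + b + s4 = 12
  a, b, s1, s2, s3, s4 ≥ 0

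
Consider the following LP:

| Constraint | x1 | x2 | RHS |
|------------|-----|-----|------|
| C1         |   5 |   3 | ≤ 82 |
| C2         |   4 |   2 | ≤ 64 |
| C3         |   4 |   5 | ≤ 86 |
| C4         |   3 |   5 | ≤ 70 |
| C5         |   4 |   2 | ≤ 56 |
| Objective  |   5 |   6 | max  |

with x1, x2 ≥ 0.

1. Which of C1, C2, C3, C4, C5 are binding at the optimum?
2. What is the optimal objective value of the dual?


1. C4, C5
2. 98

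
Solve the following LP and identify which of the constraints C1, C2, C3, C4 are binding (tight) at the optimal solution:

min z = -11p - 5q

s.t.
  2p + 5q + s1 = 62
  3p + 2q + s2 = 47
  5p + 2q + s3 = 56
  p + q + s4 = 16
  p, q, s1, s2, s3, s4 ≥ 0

At p = 8, q = 8, compute slack b - a·x for each constraint:
  C1: 62 − 56 = 6  (slack)
  C2: 47 − 40 = 7  (slack)
  C3: 56 − 56 = 0  (binding)
  C4: 16 − 16 = 0  (binding)

Optimal: p = 8, q = 8
Binding: C3, C4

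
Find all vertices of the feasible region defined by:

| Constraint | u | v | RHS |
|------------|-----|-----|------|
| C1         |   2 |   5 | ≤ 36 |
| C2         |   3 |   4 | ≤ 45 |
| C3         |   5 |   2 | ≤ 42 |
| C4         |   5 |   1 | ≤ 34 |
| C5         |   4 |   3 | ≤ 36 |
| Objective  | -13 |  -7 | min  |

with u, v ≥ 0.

(0, 0), (6.8, 0), (6, 4), (5.143, 5.143), (0, 7.2)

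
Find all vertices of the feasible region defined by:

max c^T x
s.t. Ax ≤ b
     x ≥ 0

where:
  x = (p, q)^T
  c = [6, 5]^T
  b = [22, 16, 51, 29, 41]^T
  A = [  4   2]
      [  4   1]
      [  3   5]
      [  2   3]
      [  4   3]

(0, 0), (4, 0), (2.5, 6), (1, 9), (0, 9.667)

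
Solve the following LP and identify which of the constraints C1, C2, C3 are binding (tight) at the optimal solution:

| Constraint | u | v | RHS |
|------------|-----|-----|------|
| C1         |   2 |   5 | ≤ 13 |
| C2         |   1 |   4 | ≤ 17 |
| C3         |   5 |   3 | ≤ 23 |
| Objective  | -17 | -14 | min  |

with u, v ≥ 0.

At u = 4, v = 1, compute slack b - a·x for each constraint:
  C1: 13 − 13 = 0  (binding)
  C2: 17 − 8 = 9  (slack)
  C3: 23 − 23 = 0  (binding)

Optimal: u = 4, v = 1
Binding: C1, C3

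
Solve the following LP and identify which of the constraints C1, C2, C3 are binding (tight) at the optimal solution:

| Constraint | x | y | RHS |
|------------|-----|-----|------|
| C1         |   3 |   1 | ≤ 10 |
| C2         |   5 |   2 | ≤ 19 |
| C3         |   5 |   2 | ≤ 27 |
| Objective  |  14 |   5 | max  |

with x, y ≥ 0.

At x = 1, y = 7, compute slack b - a·x for each constraint:
  C1: 10 − 10 = 0  (binding)
  C2: 19 − 19 = 0  (binding)
  C3: 27 − 19 = 8  (slack)

Optimal: x = 1, y = 7
Binding: C1, C2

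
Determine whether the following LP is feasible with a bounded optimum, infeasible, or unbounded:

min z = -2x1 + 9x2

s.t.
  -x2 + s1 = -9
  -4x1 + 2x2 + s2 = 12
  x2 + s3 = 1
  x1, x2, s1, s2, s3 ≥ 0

Infeasible (no feasible solution exists)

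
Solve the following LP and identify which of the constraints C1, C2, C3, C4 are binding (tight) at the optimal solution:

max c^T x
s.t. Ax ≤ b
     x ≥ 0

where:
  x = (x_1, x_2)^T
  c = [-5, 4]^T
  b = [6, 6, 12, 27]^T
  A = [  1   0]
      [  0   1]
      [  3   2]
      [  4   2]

At x_1 = 0, x_2 = 6, compute slack b - a·x for each constraint:
  C1: 6 − 0 = 6  (slack)
  C2: 6 − 6 = 0  (binding)
  C3: 12 − 12 = 0  (binding)
  C4: 27 − 12 = 15  (slack)

Optimal: x_1 = 0, x_2 = 6
Binding: C2, C3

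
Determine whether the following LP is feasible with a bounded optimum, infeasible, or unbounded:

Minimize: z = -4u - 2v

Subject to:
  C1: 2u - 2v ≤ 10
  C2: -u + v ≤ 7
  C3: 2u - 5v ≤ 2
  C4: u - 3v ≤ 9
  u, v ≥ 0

Unbounded (objective can decrease without bound)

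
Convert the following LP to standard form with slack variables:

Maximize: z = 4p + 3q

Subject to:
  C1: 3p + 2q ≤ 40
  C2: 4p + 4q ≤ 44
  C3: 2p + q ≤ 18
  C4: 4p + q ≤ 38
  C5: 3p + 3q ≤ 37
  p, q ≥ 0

max z = 4p + 3q

s.t.
  3p + 2q + s1 = 40
  4p + 4q + s2 = 44
  2p + q + s3 = 18
  4p + q + s4 = 38
  3p + 3q + s5 = 37
  p, q, s1, s2, s3, s4, s5 ≥ 0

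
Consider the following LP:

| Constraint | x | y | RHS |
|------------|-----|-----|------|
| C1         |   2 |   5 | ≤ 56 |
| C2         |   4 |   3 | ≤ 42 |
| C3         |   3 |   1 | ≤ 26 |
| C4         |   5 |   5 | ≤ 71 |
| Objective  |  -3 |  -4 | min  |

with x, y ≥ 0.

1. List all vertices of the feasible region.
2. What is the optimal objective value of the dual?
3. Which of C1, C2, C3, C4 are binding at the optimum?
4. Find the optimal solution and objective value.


1. (0, 0), (8.667, 0), (7.2, 4.4), (3, 10), (0, 11.2)
2. -49
3. C1, C2
4. x = 3, y = 10, z = -49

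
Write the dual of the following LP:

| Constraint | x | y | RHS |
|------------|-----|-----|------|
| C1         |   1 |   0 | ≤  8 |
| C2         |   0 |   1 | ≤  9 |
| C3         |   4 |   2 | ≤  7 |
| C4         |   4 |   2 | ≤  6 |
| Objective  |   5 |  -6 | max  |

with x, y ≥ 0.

Primal max cᵀx s.t. Ax ≤ b, x ≥ 0  →  Dual min bᵀy s.t. Aᵀy ≥ c, y ≥ 0.

Minimize: z = 8y1 + 9y2 + 7y3 + 6y4

Subject to:
  y1 + 4y3 + 4y4 ≥ 5
  y2 + 2y3 + 2y4 ≥ -6
  y1, y2, y3, y4 ≥ 0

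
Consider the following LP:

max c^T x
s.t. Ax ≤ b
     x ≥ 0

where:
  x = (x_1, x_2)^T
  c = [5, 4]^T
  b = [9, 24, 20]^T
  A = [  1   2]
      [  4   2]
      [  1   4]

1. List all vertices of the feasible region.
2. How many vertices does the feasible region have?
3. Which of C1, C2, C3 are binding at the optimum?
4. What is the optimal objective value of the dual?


1. (0, 0), (6, 0), (5, 2), (0, 4.5)
2. 4
3. C1, C2
4. 33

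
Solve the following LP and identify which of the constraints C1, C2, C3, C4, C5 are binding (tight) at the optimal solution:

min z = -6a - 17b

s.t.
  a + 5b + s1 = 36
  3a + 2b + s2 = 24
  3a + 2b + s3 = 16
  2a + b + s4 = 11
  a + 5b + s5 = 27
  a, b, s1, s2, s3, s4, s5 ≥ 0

At a = 2, b = 5, compute slack b - a·x for each constraint:
  C1: 36 − 27 = 9  (slack)
  C2: 24 − 16 = 8  (slack)
  C3: 16 − 16 = 0  (binding)
  C4: 11 − 9 = 2  (slack)
  C5: 27 − 27 = 0  (binding)

Optimal: a = 2, b = 5
Binding: C3, C5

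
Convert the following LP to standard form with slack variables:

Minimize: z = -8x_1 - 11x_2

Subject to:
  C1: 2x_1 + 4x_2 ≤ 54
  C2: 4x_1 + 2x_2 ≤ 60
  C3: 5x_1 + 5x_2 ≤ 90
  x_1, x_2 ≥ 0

min z = -8x_1 - 11x_2

s.t.
  2x_1 + 4x_2 + s1 = 54
  4x_1 + 2x_2 + s2 = 60
  5x_1 + 5x_2 + s3 = 90
  x_1, x_2, s1, s2, s3 ≥ 0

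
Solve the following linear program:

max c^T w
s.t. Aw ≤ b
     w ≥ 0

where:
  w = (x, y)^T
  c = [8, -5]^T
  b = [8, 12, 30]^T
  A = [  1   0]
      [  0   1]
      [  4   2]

Evaluate the objective at each vertex of the feasible region:
  z(0, 0) = 0
  z(7.5, 0) = 60  ←
  z(1.5, 12) = -48
  z(0, 12) = -60
The maximum is at x = 7.5, y = 0.

x = 7.5, y = 0, z = 60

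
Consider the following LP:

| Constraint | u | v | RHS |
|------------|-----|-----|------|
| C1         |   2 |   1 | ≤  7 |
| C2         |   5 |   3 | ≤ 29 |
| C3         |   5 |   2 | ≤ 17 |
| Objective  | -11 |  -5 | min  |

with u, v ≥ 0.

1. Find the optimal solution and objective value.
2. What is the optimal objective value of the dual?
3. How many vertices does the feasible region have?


1. u = 3, v = 1, z = -38
2. -38
3. 4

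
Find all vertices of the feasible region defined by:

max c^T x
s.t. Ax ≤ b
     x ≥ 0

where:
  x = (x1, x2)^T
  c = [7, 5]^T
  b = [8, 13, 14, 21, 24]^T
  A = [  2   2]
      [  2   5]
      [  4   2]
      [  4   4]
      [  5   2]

(0, 0), (3.5, 0), (3, 1), (2.333, 1.667), (0, 2.6)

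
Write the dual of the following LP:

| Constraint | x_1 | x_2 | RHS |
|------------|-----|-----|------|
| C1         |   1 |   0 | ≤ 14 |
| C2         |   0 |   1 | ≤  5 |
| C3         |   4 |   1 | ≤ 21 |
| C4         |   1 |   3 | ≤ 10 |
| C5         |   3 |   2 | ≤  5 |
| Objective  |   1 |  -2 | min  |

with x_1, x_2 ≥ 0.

Primal min cᵀx s.t. Ax ≤ b, x ≥ 0  →  Dual max −bᵀy s.t. Aᵀy ≥ −c, y ≥ 0.

Maximize: z = -14y1 - 5y2 - 21y3 - 10y4 - 5y5

Subject to:
  y1 + 4y3 + y4 + 3y5 ≥ -1
  y2 + y3 + 3y4 + 2y5 ≥ 2
  y1, y2, y3, y4, y5 ≥ 0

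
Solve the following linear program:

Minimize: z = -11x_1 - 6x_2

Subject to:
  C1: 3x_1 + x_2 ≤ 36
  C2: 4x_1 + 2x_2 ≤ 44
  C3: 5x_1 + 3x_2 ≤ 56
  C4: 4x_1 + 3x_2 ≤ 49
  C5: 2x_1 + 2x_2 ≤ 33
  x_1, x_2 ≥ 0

Evaluate the objective at each vertex of the feasible region:
  z(0, 0) = 0
  z(11, 0) = -121
  z(10, 2) = -122  ←
  z(7, 7) = -119
  z(0, 16.33) = -98
The minimum is at x_1 = 10, x_2 = 2.

x_1 = 10, x_2 = 2, z = -122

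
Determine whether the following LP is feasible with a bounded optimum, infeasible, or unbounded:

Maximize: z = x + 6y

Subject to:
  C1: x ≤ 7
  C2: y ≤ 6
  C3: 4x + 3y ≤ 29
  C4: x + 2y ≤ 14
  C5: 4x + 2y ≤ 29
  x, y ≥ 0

Feasible with a bounded optimal solution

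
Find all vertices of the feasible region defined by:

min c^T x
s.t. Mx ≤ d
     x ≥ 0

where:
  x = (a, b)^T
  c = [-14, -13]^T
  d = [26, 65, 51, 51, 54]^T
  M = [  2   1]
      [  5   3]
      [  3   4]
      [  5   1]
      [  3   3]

(0, 0), (10.2, 0), (9, 6), (0, 12.75)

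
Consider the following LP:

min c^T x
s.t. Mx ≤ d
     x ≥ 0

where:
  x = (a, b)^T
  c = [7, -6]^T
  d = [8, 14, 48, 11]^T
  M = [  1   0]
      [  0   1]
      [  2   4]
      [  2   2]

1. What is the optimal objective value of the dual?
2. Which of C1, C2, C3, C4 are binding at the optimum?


1. -33
2. C4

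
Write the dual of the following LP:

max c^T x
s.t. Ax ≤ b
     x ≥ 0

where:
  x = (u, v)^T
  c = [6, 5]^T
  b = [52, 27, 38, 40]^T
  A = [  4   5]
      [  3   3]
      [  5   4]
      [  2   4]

Primal max cᵀx s.t. Ax ≤ b, x ≥ 0  →  Dual min bᵀy s.t. Aᵀy ≥ c, y ≥ 0.

Minimize: z = 52y1 + 27y2 + 38y3 + 40y4

Subject to:
  4y1 + 3y2 + 5y3 + 2y4 ≥ 6
  5y1 + 3y2 + 4y3 + 4y4 ≥ 5
  y1, y2, y3, y4 ≥ 0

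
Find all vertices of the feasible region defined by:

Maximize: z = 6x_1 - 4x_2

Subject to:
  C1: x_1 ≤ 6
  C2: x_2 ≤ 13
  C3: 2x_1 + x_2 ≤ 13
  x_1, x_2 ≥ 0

(0, 0), (6, 0), (6, 1), (0, 13)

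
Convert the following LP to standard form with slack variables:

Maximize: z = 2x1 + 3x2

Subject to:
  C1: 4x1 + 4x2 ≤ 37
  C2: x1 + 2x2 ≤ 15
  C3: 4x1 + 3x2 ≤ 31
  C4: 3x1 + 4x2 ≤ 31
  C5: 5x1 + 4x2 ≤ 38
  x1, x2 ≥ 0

max z = 2x1 + 3x2

s.t.
  4x1 + 4x2 + s1 = 37
  x1 + 2x2 + s2 = 15
  4x1 + 3x2 + s3 = 31
  3x1 + 4x2 + s4 = 31
  5x1 + 4x2 + s5 = 38
  x1, x2, s1, s2, s3, s4, s5 ≥ 0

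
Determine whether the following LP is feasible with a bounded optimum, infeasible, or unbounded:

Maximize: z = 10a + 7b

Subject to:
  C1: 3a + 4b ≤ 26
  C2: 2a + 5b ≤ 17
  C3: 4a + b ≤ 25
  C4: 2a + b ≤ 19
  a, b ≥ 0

Feasible with a bounded optimal solution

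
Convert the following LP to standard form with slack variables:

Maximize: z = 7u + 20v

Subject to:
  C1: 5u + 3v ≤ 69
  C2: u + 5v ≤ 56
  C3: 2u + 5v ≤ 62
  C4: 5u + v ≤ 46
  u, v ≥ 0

max z = 7u + 20v

s.t.
  5u + 3v + s1 = 69
  u + 5v + s2 = 56
  2u + 5v + s3 = 62
  5u + v + s4 = 46
  u, v, s1, s2, s3, s4 ≥ 0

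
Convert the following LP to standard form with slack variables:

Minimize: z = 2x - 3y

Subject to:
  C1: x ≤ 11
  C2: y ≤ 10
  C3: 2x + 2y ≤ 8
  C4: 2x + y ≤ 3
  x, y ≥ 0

min z = 2x - 3y

s.t.
  x + s1 = 11
  y + s2 = 10
  2x + 2y + s3 = 8
  2x + y + s4 = 3
  x, y, s1, s2, s3, s4 ≥ 0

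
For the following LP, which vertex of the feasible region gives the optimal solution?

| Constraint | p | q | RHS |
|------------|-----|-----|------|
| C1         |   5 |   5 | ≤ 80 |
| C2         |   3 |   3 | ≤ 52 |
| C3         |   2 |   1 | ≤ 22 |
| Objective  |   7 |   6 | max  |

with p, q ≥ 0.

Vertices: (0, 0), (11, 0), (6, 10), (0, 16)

Evaluate the objective at each vertex of the feasible region:
  z(0, 0) = 0
  z(11, 0) = 77
  z(6, 10) = 102  ←
  z(0, 16) = 96
The maximum is at p = 6, q = 10.

(6, 10)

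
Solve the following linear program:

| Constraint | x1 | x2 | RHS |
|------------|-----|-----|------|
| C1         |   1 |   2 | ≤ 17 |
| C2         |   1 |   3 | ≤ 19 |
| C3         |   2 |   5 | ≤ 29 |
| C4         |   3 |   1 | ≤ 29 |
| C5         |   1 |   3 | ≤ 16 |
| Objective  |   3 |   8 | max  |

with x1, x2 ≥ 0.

Evaluate the objective at each vertex of the feasible region:
  z(0, 0) = 0
  z(9.667, 0) = 29
  z(8.923, 2.231) = 44.62
  z(7, 3) = 45  ←
  z(0, 5.333) = 42.67
The maximum is at x1 = 7, x2 = 3.

x1 = 7, x2 = 3, z = 45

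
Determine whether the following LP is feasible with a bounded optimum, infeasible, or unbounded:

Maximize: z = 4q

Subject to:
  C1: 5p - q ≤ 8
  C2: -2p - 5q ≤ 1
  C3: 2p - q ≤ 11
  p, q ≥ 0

Unbounded (objective can increase without bound)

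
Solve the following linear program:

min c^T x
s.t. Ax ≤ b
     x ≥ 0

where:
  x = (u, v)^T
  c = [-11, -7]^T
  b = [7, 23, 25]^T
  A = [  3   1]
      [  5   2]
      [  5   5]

Evaluate the objective at each vertex of the feasible region:
  z(0, 0) = 0
  z(2.333, 0) = -25.67
  z(1, 4) = -39  ←
  z(0, 5) = -35
The minimum is at u = 1, v = 4.

u = 1, v = 4, z = -39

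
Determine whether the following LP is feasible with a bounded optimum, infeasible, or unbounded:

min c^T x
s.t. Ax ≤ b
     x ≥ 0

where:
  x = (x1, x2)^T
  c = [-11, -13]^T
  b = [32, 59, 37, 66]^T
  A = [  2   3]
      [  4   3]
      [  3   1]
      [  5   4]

Feasible with a bounded optimal solution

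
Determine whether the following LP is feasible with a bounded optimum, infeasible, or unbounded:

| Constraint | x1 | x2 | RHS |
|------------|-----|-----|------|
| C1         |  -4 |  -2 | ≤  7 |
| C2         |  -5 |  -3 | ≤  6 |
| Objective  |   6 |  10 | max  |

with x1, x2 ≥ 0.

Unbounded (objective can increase without bound)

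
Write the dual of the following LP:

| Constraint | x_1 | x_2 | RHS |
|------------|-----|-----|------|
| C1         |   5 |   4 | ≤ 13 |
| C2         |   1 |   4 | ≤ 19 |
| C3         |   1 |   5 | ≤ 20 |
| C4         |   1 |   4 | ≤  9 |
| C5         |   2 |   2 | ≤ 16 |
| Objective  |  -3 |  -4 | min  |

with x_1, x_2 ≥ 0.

Primal min cᵀx s.t. Ax ≤ b, x ≥ 0  →  Dual max −bᵀy s.t. Aᵀy ≥ −c, y ≥ 0.

Maximize: z = -13y1 - 19y2 - 20y3 - 9y4 - 16y5

Subject to:
  5y1 + y2 + y3 + y4 + 2y5 ≥ 3
  4y1 + 4y2 + 5y3 + 4y4 + 2y5 ≥ 4
  y1, y2, y3, y4, y5 ≥ 0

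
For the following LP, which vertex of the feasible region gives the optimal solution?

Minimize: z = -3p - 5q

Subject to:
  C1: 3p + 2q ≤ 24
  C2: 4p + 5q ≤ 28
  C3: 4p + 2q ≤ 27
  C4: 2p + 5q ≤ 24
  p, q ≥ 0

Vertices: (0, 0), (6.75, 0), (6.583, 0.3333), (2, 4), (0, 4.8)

Evaluate the objective at each vertex of the feasible region:
  z(0, 0) = 0
  z(6.75, 0) = -20.25
  z(6.583, 0.3333) = -21.42
  z(2, 4) = -26  ←
  z(0, 4.8) = -24
The minimum is at p = 2, q = 4.

(2, 4)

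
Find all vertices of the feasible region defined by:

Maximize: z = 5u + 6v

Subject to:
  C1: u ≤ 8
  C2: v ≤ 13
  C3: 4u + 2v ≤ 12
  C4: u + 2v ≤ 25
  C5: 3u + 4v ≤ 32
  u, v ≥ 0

(0, 0), (3, 0), (0, 6)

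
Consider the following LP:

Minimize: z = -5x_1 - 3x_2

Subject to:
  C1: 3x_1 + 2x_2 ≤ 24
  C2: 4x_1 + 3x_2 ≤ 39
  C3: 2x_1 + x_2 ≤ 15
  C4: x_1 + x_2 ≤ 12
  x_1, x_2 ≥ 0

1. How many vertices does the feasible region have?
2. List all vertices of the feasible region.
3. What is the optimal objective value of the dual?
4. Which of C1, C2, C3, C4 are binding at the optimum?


1. 4
2. (0, 0), (7.5, 0), (6, 3), (0, 12)
3. -39
4. C1, C3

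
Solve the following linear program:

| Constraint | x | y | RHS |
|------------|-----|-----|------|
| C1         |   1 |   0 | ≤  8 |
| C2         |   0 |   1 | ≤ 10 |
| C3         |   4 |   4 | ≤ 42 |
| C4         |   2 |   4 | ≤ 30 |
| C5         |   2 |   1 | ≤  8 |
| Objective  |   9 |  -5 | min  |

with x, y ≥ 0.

Evaluate the objective at each vertex of the feasible region:
  z(0, 0) = 0
  z(4, 0) = 36
  z(0.3333, 7.333) = -33.67
  z(0, 7.5) = -37.5  ←
The minimum is at x = 0, y = 7.5.

x = 0, y = 7.5, z = -37.5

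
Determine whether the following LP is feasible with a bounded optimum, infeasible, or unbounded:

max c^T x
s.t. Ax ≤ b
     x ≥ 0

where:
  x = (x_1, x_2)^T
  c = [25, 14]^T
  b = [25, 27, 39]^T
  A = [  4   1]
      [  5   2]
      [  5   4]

Feasible with a bounded optimal solution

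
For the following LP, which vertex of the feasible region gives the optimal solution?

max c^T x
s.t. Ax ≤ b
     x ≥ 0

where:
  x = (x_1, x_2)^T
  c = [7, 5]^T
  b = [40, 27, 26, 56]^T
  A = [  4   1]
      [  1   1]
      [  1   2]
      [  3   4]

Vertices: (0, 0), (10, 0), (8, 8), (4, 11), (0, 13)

Evaluate the objective at each vertex of the feasible region:
  z(0, 0) = 0
  z(10, 0) = 70
  z(8, 8) = 96  ←
  z(4, 11) = 83
  z(0, 13) = 65
The maximum is at x_1 = 8, x_2 = 8.

(8, 8)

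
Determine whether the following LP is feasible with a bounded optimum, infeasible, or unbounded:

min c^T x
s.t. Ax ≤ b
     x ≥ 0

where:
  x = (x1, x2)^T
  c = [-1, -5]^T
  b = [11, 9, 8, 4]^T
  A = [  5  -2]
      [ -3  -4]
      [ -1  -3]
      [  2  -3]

Unbounded (objective can decrease without bound)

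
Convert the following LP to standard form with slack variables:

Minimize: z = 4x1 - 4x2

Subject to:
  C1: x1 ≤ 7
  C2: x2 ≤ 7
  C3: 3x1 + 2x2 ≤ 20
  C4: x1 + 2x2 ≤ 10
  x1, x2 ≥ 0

min z = 4x1 - 4x2

s.t.
  x1 + s1 = 7
  x2 + s2 = 7
  3x1 + 2x2 + s3 = 20
  x1 + 2x2 + s4 = 10
  x1, x2, s1, s2, s3, s4 ≥ 0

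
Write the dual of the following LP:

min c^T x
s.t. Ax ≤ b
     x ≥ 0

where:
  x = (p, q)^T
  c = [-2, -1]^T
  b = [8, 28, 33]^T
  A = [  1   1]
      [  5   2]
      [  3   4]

Primal min cᵀx s.t. Ax ≤ b, x ≥ 0  →  Dual max −bᵀy s.t. Aᵀy ≥ −c, y ≥ 0.

Maximize: z = -8y1 - 28y2 - 33y3

Subject to:
  y1 + 5y2 + 3y3 ≥ 2
  y1 + 2y2 + 4y3 ≥ 1
  y1, y2, y3 ≥ 0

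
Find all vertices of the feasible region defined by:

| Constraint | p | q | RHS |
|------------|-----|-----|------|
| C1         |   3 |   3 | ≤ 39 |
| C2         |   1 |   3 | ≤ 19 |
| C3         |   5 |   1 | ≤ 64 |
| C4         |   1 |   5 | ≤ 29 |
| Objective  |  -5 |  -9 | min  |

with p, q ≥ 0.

(0, 0), (12.8, 0), (12.75, 0.25), (10, 3), (4, 5), (0, 5.8)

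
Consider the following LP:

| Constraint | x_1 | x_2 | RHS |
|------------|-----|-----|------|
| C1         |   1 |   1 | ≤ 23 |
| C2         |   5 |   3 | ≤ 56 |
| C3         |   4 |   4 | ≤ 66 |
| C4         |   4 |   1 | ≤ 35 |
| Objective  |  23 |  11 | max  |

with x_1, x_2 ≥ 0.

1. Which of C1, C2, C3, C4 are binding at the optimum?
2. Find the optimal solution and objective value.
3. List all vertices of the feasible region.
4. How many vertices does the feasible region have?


1. C2, C4
2. x_1 = 7, x_2 = 7, z = 238
3. (0, 0), (8.75, 0), (7, 7), (3.25, 13.25), (0, 16.5)
4. 5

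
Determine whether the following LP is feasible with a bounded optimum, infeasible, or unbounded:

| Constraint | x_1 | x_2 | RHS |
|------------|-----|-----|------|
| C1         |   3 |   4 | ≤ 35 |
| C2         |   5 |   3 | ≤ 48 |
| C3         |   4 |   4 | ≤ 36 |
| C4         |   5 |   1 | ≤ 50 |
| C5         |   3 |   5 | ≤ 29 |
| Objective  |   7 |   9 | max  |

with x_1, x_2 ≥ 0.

Feasible with a bounded optimal solution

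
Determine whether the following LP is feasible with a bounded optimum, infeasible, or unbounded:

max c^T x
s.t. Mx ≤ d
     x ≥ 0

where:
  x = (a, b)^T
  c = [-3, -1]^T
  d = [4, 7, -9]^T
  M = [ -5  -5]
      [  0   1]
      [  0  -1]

Infeasible (no feasible solution exists)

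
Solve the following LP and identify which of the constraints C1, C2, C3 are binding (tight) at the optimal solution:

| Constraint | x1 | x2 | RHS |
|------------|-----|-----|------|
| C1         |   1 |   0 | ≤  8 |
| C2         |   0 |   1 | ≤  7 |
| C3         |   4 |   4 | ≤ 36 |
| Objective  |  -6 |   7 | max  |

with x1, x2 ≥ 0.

At x1 = 0, x2 = 7, compute slack b - a·x for each constraint:
  C1: 8 − 0 = 8  (slack)
  C2: 7 − 7 = 0  (binding)
  C3: 36 − 28 = 8  (slack)

Optimal: x1 = 0, x2 = 7
Binding: C2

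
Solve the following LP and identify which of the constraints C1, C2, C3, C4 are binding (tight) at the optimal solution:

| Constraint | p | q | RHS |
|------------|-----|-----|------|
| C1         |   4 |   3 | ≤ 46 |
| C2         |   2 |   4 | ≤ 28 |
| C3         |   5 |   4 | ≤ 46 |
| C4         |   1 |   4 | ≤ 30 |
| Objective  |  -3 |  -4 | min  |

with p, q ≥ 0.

At p = 6, q = 4, compute slack b - a·x for each constraint:
  C1: 46 − 36 = 10  (slack)
  C2: 28 − 28 = 0  (binding)
  C3: 46 − 46 = 0  (binding)
  C4: 30 − 22 = 8  (slack)

Optimal: p = 6, q = 4
Binding: C2, C3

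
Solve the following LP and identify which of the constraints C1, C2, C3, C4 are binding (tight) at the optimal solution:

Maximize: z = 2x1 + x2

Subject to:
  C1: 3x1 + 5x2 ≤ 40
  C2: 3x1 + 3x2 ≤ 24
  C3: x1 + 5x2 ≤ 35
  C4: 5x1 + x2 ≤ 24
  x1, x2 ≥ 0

At x1 = 4, x2 = 4, compute slack b - a·x for each constraint:
  C1: 40 − 32 = 8  (slack)
  C2: 24 − 24 = 0  (binding)
  C3: 35 − 24 = 11  (slack)
  C4: 24 − 24 = 0  (binding)

Optimal: x1 = 4, x2 = 4
Binding: C2, C4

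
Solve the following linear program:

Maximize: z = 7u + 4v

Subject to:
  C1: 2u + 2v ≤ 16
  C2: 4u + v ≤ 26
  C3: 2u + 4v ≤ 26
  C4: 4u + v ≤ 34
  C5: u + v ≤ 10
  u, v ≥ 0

Evaluate the objective at each vertex of the feasible region:
  z(0, 0) = 0
  z(6.5, 0) = 45.5
  z(6, 2) = 50  ←
  z(3, 5) = 41
  z(0, 6.5) = 26
The maximum is at u = 6, v = 2.

u = 6, v = 2, z = 50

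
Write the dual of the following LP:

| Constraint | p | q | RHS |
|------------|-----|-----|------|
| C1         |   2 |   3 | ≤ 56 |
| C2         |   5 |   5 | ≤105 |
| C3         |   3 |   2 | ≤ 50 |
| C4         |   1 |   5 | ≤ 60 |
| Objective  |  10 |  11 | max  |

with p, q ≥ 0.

Primal max cᵀx s.t. Ax ≤ b, x ≥ 0  →  Dual min bᵀy s.t. Aᵀy ≥ c, y ≥ 0.

Minimize: z = 56y1 + 105y2 + 50y3 + 60y4

Subject to:
  2y1 + 5y2 + 3y3 + y4 ≥ 10
  3y1 + 5y2 + 2y3 + 5y4 ≥ 11
  y1, y2, y3, y4 ≥ 0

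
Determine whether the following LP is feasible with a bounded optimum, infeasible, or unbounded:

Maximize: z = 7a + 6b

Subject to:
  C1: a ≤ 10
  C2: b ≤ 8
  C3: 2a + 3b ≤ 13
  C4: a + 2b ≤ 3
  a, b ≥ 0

Feasible with a bounded optimal solution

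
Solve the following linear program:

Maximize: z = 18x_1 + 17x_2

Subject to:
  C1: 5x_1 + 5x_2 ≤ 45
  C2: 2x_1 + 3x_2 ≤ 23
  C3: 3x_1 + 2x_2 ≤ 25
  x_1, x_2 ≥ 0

Evaluate the objective at each vertex of the feasible region:
  z(0, 0) = 0
  z(8.333, 0) = 150
  z(7, 2) = 160  ←
  z(4, 5) = 157
  z(0, 7.667) = 130.3
The maximum is at x_1 = 7, x_2 = 2.

x_1 = 7, x_2 = 2, z = 160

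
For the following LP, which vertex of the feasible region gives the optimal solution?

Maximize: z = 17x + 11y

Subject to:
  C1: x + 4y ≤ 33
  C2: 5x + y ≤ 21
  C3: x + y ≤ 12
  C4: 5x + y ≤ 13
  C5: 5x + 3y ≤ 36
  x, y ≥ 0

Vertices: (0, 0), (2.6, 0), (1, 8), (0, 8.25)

Evaluate the objective at each vertex of the feasible region:
  z(0, 0) = 0
  z(2.6, 0) = 44.2
  z(1, 8) = 105  ←
  z(0, 8.25) = 90.75
The maximum is at x = 1, y = 8.

(1, 8)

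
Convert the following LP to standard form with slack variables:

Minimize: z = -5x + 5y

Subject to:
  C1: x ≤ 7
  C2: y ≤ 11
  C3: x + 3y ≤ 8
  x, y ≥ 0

min z = -5x + 5y

s.t.
  x + s1 = 7
  y + s2 = 11
  x + 3y + s3 = 8
  x, y, s1, s2, s3 ≥ 0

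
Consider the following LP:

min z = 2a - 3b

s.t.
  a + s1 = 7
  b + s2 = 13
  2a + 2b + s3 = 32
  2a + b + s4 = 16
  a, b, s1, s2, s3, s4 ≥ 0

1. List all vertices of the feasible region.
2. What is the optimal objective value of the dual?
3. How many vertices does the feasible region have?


1. (0, 0), (7, 0), (7, 2), (1.5, 13), (0, 13)
2. -39
3. 5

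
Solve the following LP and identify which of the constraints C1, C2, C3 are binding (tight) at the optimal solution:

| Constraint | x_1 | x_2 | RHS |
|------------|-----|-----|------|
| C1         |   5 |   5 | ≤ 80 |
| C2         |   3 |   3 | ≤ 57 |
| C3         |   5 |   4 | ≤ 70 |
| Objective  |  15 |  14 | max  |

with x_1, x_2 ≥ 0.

At x_1 = 6, x_2 = 10, compute slack b - a·x for each constraint:
  C1: 80 − 80 = 0  (binding)
  C2: 57 − 48 = 9  (slack)
  C3: 70 − 70 = 0  (binding)

Optimal: x_1 = 6, x_2 = 10
Binding: C1, C3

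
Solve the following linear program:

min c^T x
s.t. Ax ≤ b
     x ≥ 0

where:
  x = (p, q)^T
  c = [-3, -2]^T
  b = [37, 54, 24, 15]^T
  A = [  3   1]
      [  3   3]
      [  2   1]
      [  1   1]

Evaluate the objective at each vertex of the feasible region:
  z(0, 0) = 0
  z(12, 0) = -36
  z(9, 6) = -39  ←
  z(0, 15) = -30
The minimum is at p = 9, q = 6.

p = 9, q = 6, z = -39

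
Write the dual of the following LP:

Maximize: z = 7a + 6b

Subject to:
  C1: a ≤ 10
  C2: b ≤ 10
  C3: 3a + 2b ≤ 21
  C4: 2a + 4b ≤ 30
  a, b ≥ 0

Primal max cᵀx s.t. Ax ≤ b, x ≥ 0  →  Dual min bᵀy s.t. Aᵀy ≥ c, y ≥ 0.

Minimize: z = 10y1 + 10y2 + 21y3 + 30y4

Subject to:
  y1 + 3y3 + 2y4 ≥ 7
  y2 + 2y3 + 4y4 ≥ 6
  y1, y2, y3, y4 ≥ 0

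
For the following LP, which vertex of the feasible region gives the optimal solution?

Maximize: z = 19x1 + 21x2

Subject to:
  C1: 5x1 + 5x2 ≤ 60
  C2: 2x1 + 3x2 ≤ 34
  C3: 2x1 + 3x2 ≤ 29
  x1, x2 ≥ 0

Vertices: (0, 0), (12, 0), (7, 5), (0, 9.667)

Evaluate the objective at each vertex of the feasible region:
  z(0, 0) = 0
  z(12, 0) = 228
  z(7, 5) = 238  ←
  z(0, 9.667) = 203
The maximum is at x1 = 7, x2 = 5.

(7, 5)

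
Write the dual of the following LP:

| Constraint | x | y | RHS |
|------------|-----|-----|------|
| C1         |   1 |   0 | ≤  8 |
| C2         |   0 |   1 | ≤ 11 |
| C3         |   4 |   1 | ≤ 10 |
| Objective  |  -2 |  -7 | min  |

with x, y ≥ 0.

Primal min cᵀx s.t. Ax ≤ b, x ≥ 0  →  Dual max −bᵀy s.t. Aᵀy ≥ −c, y ≥ 0.

Maximize: z = -8y1 - 11y2 - 10y3

Subject to:
  y1 + 4y3 ≥ 2
  y2 + y3 ≥ 7
  y1, y2, y3 ≥ 0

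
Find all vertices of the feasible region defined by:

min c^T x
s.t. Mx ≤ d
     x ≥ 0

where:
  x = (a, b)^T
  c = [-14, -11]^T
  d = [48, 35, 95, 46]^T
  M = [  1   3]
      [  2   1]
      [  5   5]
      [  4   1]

(0, 0), (11.5, 0), (9, 10), (4.5, 14.5), (0, 16)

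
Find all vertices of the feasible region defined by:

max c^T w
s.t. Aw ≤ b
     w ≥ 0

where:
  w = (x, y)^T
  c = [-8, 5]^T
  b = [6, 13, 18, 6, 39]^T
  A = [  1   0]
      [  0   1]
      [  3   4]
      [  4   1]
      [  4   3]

(0, 0), (1.5, 0), (0.4615, 4.154), (0, 4.5)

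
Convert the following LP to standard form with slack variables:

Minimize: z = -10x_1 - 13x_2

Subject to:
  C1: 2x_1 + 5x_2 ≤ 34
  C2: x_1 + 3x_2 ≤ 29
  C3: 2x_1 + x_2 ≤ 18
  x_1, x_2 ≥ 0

min z = -10x_1 - 13x_2

s.t.
  2x_1 + 5x_2 + s1 = 34
  x_1 + 3x_2 + s2 = 29
  2x_1 + x_2 + s3 = 18
  x_1, x_2, s1, s2, s3 ≥ 0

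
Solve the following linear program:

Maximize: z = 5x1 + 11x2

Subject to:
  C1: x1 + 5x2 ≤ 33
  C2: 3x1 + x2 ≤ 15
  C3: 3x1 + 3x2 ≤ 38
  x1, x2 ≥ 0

Evaluate the objective at each vertex of the feasible region:
  z(0, 0) = 0
  z(5, 0) = 25
  z(3, 6) = 81  ←
  z(0, 6.6) = 72.6
The maximum is at x1 = 3, x2 = 6.

x1 = 3, x2 = 6, z = 81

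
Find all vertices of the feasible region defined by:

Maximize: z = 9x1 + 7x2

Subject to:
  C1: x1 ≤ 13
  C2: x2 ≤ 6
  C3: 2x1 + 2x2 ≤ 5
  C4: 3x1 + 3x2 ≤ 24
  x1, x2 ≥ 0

(0, 0), (2.5, 0), (0, 2.5)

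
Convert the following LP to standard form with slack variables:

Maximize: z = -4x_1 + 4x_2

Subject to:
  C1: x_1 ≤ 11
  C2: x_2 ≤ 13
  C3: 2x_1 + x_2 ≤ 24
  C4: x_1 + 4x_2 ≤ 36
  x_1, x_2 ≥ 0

max z = -4x_1 + 4x_2

s.t.
  x_1 + s1 = 11
  x_2 + s2 = 13
  2x_1 + x_2 + s3 = 24
  x_1 + 4x_2 + s4 = 36
  x_1, x_2, s1, s2, s3, s4 ≥ 0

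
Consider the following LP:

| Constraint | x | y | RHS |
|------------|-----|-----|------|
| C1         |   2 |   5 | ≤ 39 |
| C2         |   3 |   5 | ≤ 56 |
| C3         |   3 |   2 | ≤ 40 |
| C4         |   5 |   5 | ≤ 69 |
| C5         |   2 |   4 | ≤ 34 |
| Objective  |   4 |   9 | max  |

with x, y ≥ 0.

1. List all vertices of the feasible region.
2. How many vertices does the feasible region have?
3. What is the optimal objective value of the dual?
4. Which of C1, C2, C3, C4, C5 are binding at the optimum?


1. (0, 0), (13.33, 0), (12.4, 1.4), (10.6, 3.2), (7, 5), (0, 7.8)
2. 6
3. 73
4. C1, C5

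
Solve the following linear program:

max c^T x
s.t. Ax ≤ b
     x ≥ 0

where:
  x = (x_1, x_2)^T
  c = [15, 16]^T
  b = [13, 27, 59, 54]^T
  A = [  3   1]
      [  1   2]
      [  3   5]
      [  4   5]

Evaluate the objective at each vertex of the feasible region:
  z(0, 0) = 0
  z(4.333, 0) = 65
  z(1, 10) = 175  ←
  z(0, 10.8) = 172.8
The maximum is at x_1 = 1, x_2 = 10.

x_1 = 1, x_2 = 10, z = 175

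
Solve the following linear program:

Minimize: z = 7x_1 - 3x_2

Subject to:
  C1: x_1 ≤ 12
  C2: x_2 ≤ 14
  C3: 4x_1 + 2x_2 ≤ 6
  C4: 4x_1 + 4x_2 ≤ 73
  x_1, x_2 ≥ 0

Evaluate the objective at each vertex of the feasible region:
  z(0, 0) = 0
  z(1.5, 0) = 10.5
  z(0, 3) = -9  ←
The minimum is at x_1 = 0, x_2 = 3.

x_1 = 0, x_2 = 3, z = -9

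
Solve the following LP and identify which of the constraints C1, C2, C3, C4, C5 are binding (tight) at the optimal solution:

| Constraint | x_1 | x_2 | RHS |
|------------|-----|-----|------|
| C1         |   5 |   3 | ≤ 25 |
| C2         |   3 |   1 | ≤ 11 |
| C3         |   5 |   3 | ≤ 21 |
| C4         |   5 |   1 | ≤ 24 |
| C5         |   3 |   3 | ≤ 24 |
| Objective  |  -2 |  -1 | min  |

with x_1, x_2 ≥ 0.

At x_1 = 3, x_2 = 2, compute slack b - a·x for each constraint:
  C1: 25 − 21 = 4  (slack)
  C2: 11 − 11 = 0  (binding)
  C3: 21 − 21 = 0  (binding)
  C4: 24 − 17 = 7  (slack)
  C5: 24 − 15 = 9  (slack)

Optimal: x_1 = 3, x_2 = 2
Binding: C2, C3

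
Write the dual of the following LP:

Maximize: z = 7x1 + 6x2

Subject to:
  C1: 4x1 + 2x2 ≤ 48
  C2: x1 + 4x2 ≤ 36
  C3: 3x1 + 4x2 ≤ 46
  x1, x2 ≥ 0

Primal max cᵀx s.t. Ax ≤ b, x ≥ 0  →  Dual min bᵀy s.t. Aᵀy ≥ c, y ≥ 0.

Minimize: z = 48y1 + 36y2 + 46y3

Subject to:
  4y1 + y2 + 3y3 ≥ 7
  2y1 + 4y2 + 4y3 ≥ 6
  y1, y2, y3 ≥ 0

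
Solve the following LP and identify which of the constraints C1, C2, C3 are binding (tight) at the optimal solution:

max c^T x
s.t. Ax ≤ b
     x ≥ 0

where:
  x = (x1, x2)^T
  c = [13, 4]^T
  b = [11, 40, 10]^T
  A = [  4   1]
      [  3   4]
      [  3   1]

At x1 = 1, x2 = 7, compute slack b - a·x for each constraint:
  C1: 11 − 11 = 0  (binding)
  C2: 40 − 31 = 9  (slack)
  C3: 10 − 10 = 0  (binding)

Optimal: x1 = 1, x2 = 7
Binding: C1, C3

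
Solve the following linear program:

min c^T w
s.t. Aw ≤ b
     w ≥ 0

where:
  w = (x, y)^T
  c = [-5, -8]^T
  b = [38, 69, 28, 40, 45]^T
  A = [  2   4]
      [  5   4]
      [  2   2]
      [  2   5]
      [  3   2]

Evaluate the objective at each vertex of the feasible region:
  z(0, 0) = 0
  z(13.8, 0) = -69
  z(13, 1) = -73
  z(10, 4) = -82  ←
  z(0, 8) = -64
The minimum is at x = 10, y = 4.

x = 10, y = 4, z = -82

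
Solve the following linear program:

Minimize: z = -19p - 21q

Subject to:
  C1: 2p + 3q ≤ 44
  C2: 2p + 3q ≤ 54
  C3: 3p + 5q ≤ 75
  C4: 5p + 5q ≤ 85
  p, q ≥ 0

Evaluate the objective at each vertex of the feasible region:
  z(0, 0) = 0
  z(17, 0) = -323
  z(7, 10) = -343  ←
  z(0, 14.67) = -308
The minimum is at p = 7, q = 10.

p = 7, q = 10, z = -343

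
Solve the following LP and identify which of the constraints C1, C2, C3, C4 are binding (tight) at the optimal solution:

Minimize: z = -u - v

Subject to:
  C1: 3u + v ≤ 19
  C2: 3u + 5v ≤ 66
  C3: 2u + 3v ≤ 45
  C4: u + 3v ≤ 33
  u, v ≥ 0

At u = 3, v = 10, compute slack b - a·x for each constraint:
  C1: 19 − 19 = 0  (binding)
  C2: 66 − 59 = 7  (slack)
  C3: 45 − 36 = 9  (slack)
  C4: 33 − 33 = 0  (binding)

Optimal: u = 3, v = 10
Binding: C1, C4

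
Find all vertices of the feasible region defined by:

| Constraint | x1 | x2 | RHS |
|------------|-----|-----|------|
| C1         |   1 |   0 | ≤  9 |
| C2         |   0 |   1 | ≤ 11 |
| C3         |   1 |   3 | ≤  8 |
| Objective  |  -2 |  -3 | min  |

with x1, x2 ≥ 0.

(0, 0), (8, 0), (0, 2.667)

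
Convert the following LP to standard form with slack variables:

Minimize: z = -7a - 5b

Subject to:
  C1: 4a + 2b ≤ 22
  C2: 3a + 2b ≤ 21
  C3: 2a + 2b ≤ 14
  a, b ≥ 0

min z = -7a - 5b

s.t.
  4a + 2b + s1 = 22
  3a + 2b + s2 = 21
  2a + 2b + s3 = 14
  a, b, s1, s2, s3 ≥ 0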